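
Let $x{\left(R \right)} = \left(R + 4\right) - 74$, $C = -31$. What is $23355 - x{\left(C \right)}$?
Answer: $23456$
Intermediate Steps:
$x{\left(R \right)} = -70 + R$ ($x{\left(R \right)} = \left(4 + R\right) - 74 = -70 + R$)
$23355 - x{\left(C \right)} = 23355 - \left(-70 - 31\right) = 23355 - -101 = 23355 + 101 = 23456$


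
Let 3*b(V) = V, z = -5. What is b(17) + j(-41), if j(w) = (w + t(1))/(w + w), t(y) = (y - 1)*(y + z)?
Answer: 37/6 ≈ 6.1667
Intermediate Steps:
b(V) = V/3
t(y) = (-1 + y)*(-5 + y) (t(y) = (y - 1)*(y - 5) = (-1 + y)*(-5 + y))
j(w) = 1/2 (j(w) = (w + (5 + 1**2 - 6*1))/(w + w) = (w + (5 + 1 - 6))/((2*w)) = (w + 0)*(1/(2*w)) = w*(1/(2*w)) = 1/2)
b(17) + j(-41) = (1/3)*17 + 1/2 = 17/3 + 1/2 = 37/6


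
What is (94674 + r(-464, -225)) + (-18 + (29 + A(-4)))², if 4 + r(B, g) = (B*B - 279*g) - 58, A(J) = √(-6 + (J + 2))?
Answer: 372796 + 44*I*√2 ≈ 3.728e+5 + 62.225*I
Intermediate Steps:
A(J) = √(-4 + J) (A(J) = √(-6 + (2 + J)) = √(-4 + J))
r(B, g) = -62 + B² - 279*g (r(B, g) = -4 + ((B*B - 279*g) - 58) = -4 + ((B² - 279*g) - 58) = -4 + (-58 + B² - 279*g) = -62 + B² - 279*g)
(94674 + r(-464, -225)) + (-18 + (29 + A(-4)))² = (94674 + (-62 + (-464)² - 279*(-225))) + (-18 + (29 + √(-4 - 4)))² = (94674 + (-62 + 215296 + 62775)) + (-18 + (29 + √(-8)))² = (94674 + 278009) + (-18 + (29 + 2*I*√2))² = 372683 + (11 + 2*I*√2)²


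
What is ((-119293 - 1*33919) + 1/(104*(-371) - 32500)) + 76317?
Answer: -5466004181/71084 ≈ -76895.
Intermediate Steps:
((-119293 - 1*33919) + 1/(104*(-371) - 32500)) + 76317 = ((-119293 - 33919) + 1/(-38584 - 32500)) + 76317 = (-153212 + 1/(-71084)) + 76317 = (-153212 - 1/71084) + 76317 = -10890921809/71084 + 76317 = -5466004181/71084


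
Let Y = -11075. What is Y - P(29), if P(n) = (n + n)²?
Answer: -14439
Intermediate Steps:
P(n) = 4*n² (P(n) = (2*n)² = 4*n²)
Y - P(29) = -11075 - 4*29² = -11075 - 4*841 = -11075 - 1*3364 = -11075 - 3364 = -14439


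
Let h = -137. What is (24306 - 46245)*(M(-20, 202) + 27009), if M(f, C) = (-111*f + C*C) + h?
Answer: -1533448344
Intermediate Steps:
M(f, C) = -137 + C**2 - 111*f (M(f, C) = (-111*f + C*C) - 137 = (-111*f + C**2) - 137 = (C**2 - 111*f) - 137 = -137 + C**2 - 111*f)
(24306 - 46245)*(M(-20, 202) + 27009) = (24306 - 46245)*((-137 + 202**2 - 111*(-20)) + 27009) = -21939*((-137 + 40804 + 2220) + 27009) = -21939*(42887 + 27009) = -21939*69896 = -1533448344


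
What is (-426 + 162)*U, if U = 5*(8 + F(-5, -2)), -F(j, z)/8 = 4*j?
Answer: -221760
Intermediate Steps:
F(j, z) = -32*j
U = 840 (U = 5*(8 - 32*(-5)) = 5*(8 + 160) = 5*168 = 840)
(-426 + 162)*U = (-426 + 162)*840 = -264*840 = -221760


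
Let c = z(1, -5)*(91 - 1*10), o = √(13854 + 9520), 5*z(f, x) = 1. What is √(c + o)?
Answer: √(405 + 25*√23374)/5 ≈ 13.003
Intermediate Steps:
z(f, x) = ⅕ (z(f, x) = (⅕)*1 = ⅕)
o = √23374 ≈ 152.89
c = 81/5 (c = (91 - 1*10)/5 = (91 - 10)/5 = (⅕)*81 = 81/5 ≈ 16.200)
√(c + o) = √(81/5 + √23374)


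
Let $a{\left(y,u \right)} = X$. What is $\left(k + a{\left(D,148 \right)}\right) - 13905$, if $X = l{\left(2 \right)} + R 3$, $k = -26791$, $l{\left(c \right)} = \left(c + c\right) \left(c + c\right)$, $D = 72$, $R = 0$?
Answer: $-40680$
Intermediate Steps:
$l{\left(c \right)} = 4 c^{2}$ ($l{\left(c \right)} = 2 c 2 c = 4 c^{2}$)
$X = 16$ ($X = 4 \cdot 2^{2} + 0 \cdot 3 = 4 \cdot 4 + 0 = 16 + 0 = 16$)
$a{\left(y,u \right)} = 16$
$\left(k + a{\left(D,148 \right)}\right) - 13905 = \left(-26791 + 16\right) - 13905 = -26775 - 13905 = -40680$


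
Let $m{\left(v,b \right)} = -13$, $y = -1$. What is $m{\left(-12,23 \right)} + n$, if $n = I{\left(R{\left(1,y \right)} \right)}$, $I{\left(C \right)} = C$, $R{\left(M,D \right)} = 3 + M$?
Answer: $-9$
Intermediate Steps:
$n = 4$ ($n = 3 + 1 = 4$)
$m{\left(-12,23 \right)} + n = -13 + 4 = -9$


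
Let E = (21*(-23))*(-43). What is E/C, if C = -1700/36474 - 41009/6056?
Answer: -2293796316168/753028733 ≈ -3046.1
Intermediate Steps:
C = -753028733/110443272 (C = -1700*1/36474 - 41009*1/6056 = -850/18237 - 41009/6056 = -753028733/110443272 ≈ -6.8182)
E = 20769 (E = -483*(-43) = 20769)
E/C = 20769/(-753028733/110443272) = 20769*(-110443272/753028733) = -2293796316168/753028733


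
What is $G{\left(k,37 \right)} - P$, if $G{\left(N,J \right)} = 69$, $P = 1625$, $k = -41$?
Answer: $-1556$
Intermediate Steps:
$G{\left(k,37 \right)} - P = 69 - 1625 = -1556$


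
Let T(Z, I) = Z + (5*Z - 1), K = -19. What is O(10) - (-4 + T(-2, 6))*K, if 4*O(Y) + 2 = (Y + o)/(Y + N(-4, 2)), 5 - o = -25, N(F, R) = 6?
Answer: -2583/8 ≈ -322.88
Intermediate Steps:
o = 30 (o = 5 - 1*(-25) = 5 + 25 = 30)
T(Z, I) = -1 + 6*Z (T(Z, I) = Z + (-1 + 5*Z) = -1 + 6*Z)
O(Y) = -½ + (30 + Y)/(4*(6 + Y)) (O(Y) = -½ + ((Y + 30)/(Y + 6))/4 = -½ + ((30 + Y)/(6 + Y))/4 = -½ + (30 + Y)/(4*(6 + Y)))
O(10) - (-4 + T(-2, 6))*K = (18 - 1*10)/(4*(6 + 10)) - (-4 + (-1 + 6*(-2)))*(-19) = (¼)*(18 - 10)/16 - (-4 + (-1 - 12))*(-19) = (¼)*(1/16)*8 - (-4 - 13)*(-19) = ⅛ - (-17)*(-19) = ⅛ - 1*323 = ⅛ - 323 = -2583/8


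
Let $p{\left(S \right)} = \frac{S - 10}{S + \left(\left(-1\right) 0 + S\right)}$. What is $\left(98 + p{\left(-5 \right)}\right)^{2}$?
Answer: $\frac{39601}{4} \approx 9900.3$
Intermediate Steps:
$p{\left(S \right)} = \frac{-10 + S}{2 S}$ ($p{\left(S \right)} = \frac{-10 + S}{S + \left(0 + S\right)} = \frac{-10 + S}{S + S} = \frac{-10 + S}{2 S}$)
$\left(98 + p{\left(-5 \right)}\right)^{2} = \left(98 + \frac{-10 - 5}{2 \left(-5\right)}\right)^{2} = \left(98 + \frac{1}{2} \left(- \frac{1}{5}\right) \left(-15\right)\right)^{2} = \left(98 + \frac{3}{2}\right)^{2} = \left(\frac{199}{2}\right)^{2} = \frac{39601}{4}$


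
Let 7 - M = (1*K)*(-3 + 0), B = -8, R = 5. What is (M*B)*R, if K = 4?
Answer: -760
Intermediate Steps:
M = 19 (M = 7 - 1*4*(-3 + 0) = 7 - 4*(-3) = 7 - 1*(-12) = 7 + 12 = 19)
(M*B)*R = (19*(-8))*5 = -152*5 = -760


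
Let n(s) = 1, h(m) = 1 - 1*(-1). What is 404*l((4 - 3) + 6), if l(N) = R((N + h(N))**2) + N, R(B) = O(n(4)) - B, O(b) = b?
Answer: -29492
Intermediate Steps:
h(m) = 2 (h(m) = 1 + 1 = 2)
R(B) = 1 - B
l(N) = 1 + N - (2 + N)**2 (l(N) = (1 - (N + 2)**2) + N = (1 - (2 + N)**2) + N = 1 + N - (2 + N)**2)
404*l((4 - 3) + 6) = 404*(1 + ((4 - 3) + 6) - (2 + ((4 - 3) + 6))**2) = 404*(1 + (1 + 6) - (2 + (1 + 6))**2) = 404*(1 + 7 - (2 + 7)**2) = 404*(1 + 7 - 1*9**2) = 404*(1 + 7 - 1*81) = 404*(1 + 7 - 81) = 404*(-73) = -29492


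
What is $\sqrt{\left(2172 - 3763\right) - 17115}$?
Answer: $i \sqrt{18706} \approx 136.77 i$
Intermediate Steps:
$\sqrt{\left(2172 - 3763\right) - 17115} = \sqrt{-1591 - 17115} = \sqrt{-18706} = i \sqrt{18706}$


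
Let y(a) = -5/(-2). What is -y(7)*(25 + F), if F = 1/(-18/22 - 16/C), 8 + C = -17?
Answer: -2375/49 ≈ -48.469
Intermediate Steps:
C = -25 (C = -8 - 17 = -25)
y(a) = 5/2 (y(a) = -5*(-½) = 5/2)
F = -275/49 (F = 1/(-18/22 - 16/(-25)) = 1/(-18*1/22 - 16*(-1/25)) = 1/(-9/11 + 16/25) = 1/(-49/275) = -275/49 ≈ -5.6122)
-y(7)*(25 + F) = -5*(25 - 275/49)/2 = -5*950/(2*49) = -1*2375/49 = -2375/49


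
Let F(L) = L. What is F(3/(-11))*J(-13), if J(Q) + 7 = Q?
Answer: 60/11 ≈ 5.4545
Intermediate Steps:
J(Q) = -7 + Q
F(3/(-11))*J(-13) = (3/(-11))*(-7 - 13) = (3*(-1/11))*(-20) = -3/11*(-20) = 60/11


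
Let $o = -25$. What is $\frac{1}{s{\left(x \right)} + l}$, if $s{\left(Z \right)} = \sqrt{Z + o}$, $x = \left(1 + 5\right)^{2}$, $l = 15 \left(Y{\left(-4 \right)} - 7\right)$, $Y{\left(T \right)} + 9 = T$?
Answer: $- \frac{300}{89989} - \frac{\sqrt{11}}{89989} \approx -0.0033706$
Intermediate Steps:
$Y{\left(T \right)} = -9 + T$
$l = -300$ ($l = 15 \left(\left(-9 - 4\right) - 7\right) = 15 \left(-13 - 7\right) = 15 \left(-20\right) = -300$)
$x = 36$ ($x = 6^{2} = 36$)
$s{\left(Z \right)} = \sqrt{-25 + Z}$ ($s{\left(Z \right)} = \sqrt{Z - 25} = \sqrt{-25 + Z}$)
$\frac{1}{s{\left(x \right)} + l} = \frac{1}{\sqrt{-25 + 36} - 300} = \frac{1}{\sqrt{11} - 300} = \frac{1}{-300 + \sqrt{11}}$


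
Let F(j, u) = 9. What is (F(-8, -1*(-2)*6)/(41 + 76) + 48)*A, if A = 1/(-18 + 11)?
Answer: -625/91 ≈ -6.8681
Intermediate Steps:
A = -⅐ (A = 1/(-7) = -⅐ ≈ -0.14286)
(F(-8, -1*(-2)*6)/(41 + 76) + 48)*A = (9/(41 + 76) + 48)*(-⅐) = (9/117 + 48)*(-⅐) = (9*(1/117) + 48)*(-⅐) = (1/13 + 48)*(-⅐) = (625/13)*(-⅐) = -625/91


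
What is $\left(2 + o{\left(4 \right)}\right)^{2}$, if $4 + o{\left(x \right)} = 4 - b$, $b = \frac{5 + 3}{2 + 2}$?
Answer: $0$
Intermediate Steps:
$b = 2$ ($b = \frac{8}{4} = 8 \cdot \frac{1}{4} = 2$)
$o{\left(x \right)} = -2$ ($o{\left(x \right)} = -4 + \left(4 - 2\right) = -4 + 2 = -2$)
$\left(2 + o{\left(4 \right)}\right)^{2} = \left(2 - 2\right)^{2} = 0^{2} = 0$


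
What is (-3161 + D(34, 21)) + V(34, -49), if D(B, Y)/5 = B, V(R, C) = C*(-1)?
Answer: -2942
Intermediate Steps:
V(R, C) = -C
D(B, Y) = 5*B
(-3161 + D(34, 21)) + V(34, -49) = (-3161 + 5*34) - 1*(-49) = (-3161 + 170) + 49 = -2991 + 49 = -2942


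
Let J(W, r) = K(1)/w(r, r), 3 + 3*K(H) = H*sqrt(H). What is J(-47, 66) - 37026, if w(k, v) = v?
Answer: -3665575/99 ≈ -37026.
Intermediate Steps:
K(H) = -1 + H**(3/2)/3 (K(H) = -1 + (H*sqrt(H))/3 = -1 + H**(3/2)/3)
J(W, r) = -2/(3*r) (J(W, r) = (-1 + 1**(3/2)/3)/r = (-1 + (1/3)*1)/r = (-1 + 1/3)/r = -2/(3*r))
J(-47, 66) - 37026 = -2/3/66 - 37026 = -2/3*1/66 - 37026 = -1/99 - 37026 = -3665575/99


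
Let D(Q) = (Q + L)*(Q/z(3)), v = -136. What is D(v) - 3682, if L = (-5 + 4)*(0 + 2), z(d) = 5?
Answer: 358/5 ≈ 71.600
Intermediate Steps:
L = -2 (L = -1*2 = -2)
D(Q) = Q*(-2 + Q)/5 (D(Q) = (Q - 2)*(Q/5) = (-2 + Q)*(Q*(⅕)) = (-2 + Q)*(Q/5) = Q*(-2 + Q)/5)
D(v) - 3682 = (⅕)*(-136)*(-2 - 136) - 3682 = (⅕)*(-136)*(-138) - 3682 = 18768/5 - 3682 = 358/5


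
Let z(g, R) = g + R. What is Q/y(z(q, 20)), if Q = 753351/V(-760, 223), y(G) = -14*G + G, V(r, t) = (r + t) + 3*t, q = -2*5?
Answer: -251117/5720 ≈ -43.902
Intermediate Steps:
q = -10
z(g, R) = R + g
V(r, t) = r + 4*t
y(G) = -13*G
Q = 251117/44 (Q = 753351/(-760 + 4*223) = 753351/(-760 + 892) = 753351/132 = 753351*(1/132) = 251117/44 ≈ 5707.2)
Q/y(z(q, 20)) = 251117/(44*((-13*(20 - 10)))) = 251117/(44*((-13*10))) = (251117/44)/(-130) = (251117/44)*(-1/130) = -251117/5720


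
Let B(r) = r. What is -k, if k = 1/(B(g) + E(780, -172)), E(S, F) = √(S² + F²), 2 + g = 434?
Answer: 27/28210 - √39874/112840 ≈ -0.00081252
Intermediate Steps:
g = 432 (g = -2 + 434 = 432)
E(S, F) = √(F² + S²)
k = 1/(432 + 4*√39874) (k = 1/(432 + √((-172)² + 780²)) = 1/(432 + √(29584 + 608400)) = 1/(432 + √637984) = 1/(432 + 4*√39874) ≈ 0.00081252)
-k = -(-27/28210 + √39874/112840) = 27/28210 - √39874/112840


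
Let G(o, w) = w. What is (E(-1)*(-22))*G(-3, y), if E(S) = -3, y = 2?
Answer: 132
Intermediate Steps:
(E(-1)*(-22))*G(-3, y) = -3*(-22)*2 = 66*2 = 132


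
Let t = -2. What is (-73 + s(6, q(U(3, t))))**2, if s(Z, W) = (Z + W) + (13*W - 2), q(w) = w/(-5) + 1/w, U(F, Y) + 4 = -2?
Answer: 669124/225 ≈ 2973.9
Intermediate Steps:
U(F, Y) = -6 (U(F, Y) = -4 - 2 = -6)
q(w) = 1/w - w/5 (q(w) = w*(-1/5) + 1/w = -w/5 + 1/w = 1/w - w/5)
s(Z, W) = -2 + Z + 14*W (s(Z, W) = (W + Z) + (-2 + 13*W) = -2 + Z + 14*W)
(-73 + s(6, q(U(3, t))))**2 = (-73 + (-2 + 6 + 14*(1/(-6) - 1/5*(-6))))**2 = (-73 + (-2 + 6 + 14*(-1/6 + 6/5)))**2 = (-73 + (-2 + 6 + 14*(31/30)))**2 = (-73 + (-2 + 6 + 217/15))**2 = (-73 + 277/15)**2 = (-818/15)**2 = 669124/225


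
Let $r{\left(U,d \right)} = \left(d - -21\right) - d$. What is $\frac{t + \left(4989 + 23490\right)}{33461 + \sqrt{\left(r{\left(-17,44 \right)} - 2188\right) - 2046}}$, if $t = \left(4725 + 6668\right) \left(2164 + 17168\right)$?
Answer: $\frac{7370720652255}{1119642734} - \frac{220277955 i \sqrt{4213}}{1119642734} \approx 6583.1 - 12.77 i$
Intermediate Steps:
$r{\left(U,d \right)} = 21$ ($r{\left(U,d \right)} = \left(d + 21\right) - d = \left(21 + d\right) - d = 21$)
$t = 220249476$ ($t = 11393 \cdot 19332 = 220249476$)
$\frac{t + \left(4989 + 23490\right)}{33461 + \sqrt{\left(r{\left(-17,44 \right)} - 2188\right) - 2046}} = \frac{220249476 + \left(4989 + 23490\right)}{33461 + \sqrt{\left(21 - 2188\right) - 2046}} = \frac{220249476 + 28479}{33461 + \sqrt{-2167 - 2046}} = \frac{220277955}{33461 + \sqrt{-4213}} = \frac{220277955}{33461 + i \sqrt{4213}}$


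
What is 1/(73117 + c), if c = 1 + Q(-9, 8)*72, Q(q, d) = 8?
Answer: 1/73694 ≈ 1.3570e-5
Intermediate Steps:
c = 577 (c = 1 + 8*72 = 1 + 576 = 577)
1/(73117 + c) = 1/(73117 + 577) = 1/73694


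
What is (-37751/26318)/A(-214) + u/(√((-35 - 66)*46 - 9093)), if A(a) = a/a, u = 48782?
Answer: -37751/26318 - 48782*I*√13739/13739 ≈ -1.4344 - 416.18*I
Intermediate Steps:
A(a) = 1
(-37751/26318)/A(-214) + u/(√((-35 - 66)*46 - 9093)) = -37751/26318/1 + 48782/(√((-35 - 66)*46 - 9093)) = -37751*1/26318*1 + 48782/(√(-101*46 - 9093)) = -37751/26318*1 + 48782/(√(-4646 - 9093)) = -37751/26318 + 48782/(√(-13739)) = -37751/26318 + 48782/((I*√13739)) = -37751/26318 + 48782*(-I*√13739/13739) = -37751/26318 - 48782*I*√13739/13739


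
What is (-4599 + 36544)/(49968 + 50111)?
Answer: 31945/100079 ≈ 0.31920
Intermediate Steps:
(-4599 + 36544)/(49968 + 50111) = 31945/100079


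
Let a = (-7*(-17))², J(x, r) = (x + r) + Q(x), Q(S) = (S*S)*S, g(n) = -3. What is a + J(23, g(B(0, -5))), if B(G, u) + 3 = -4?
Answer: 26348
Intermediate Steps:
B(G, u) = -7 (B(G, u) = -3 - 4 = -7)
Q(S) = S³ (Q(S) = S²*S = S³)
J(x, r) = r + x + x³ (J(x, r) = (x + r) + x³ = (r + x) + x³ = r + x + x³)
a = 14161 (a = 119² = 14161)
a + J(23, g(B(0, -5))) = 14161 + (-3 + 23 + 23³) = 14161 + (-3 + 23 + 12167) = 14161 + 12187 = 26348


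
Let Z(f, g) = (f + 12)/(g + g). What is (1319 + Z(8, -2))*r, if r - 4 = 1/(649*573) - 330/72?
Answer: -190028271/247918 ≈ -766.50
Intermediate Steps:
Z(f, g) = (12 + f)/(2*g) (Z(f, g) = (12 + f)/((2*g)) = (12 + f)*(1/(2*g)) = (12 + f)/(2*g))
r = -867709/1487508 (r = 4 + (1/(649*573) - 330/72) = 4 + ((1/649)*(1/573) - 330*1/72) = 4 + (1/371877 - 55/12) = 4 - 6817741/1487508 = -867709/1487508 ≈ -0.58333)
(1319 + Z(8, -2))*r = (1319 + (½)*(12 + 8)/(-2))*(-867709/1487508) = (1319 + (½)*(-½)*20)*(-867709/1487508) = (1319 - 5)*(-867709/1487508) = 1314*(-867709/1487508) = -190028271/247918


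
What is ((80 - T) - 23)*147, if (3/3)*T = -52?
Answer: 16023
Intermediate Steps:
T = -52
((80 - T) - 23)*147 = ((80 - 1*(-52)) - 23)*147 = ((80 + 52) - 23)*147 = (132 - 23)*147 = 109*147 = 16023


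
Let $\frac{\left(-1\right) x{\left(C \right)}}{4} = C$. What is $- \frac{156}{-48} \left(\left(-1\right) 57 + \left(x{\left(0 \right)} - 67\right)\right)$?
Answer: $-403$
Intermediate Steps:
$x{\left(C \right)} = - 4 C$
$- \frac{156}{-48} \left(\left(-1\right) 57 + \left(x{\left(0 \right)} - 67\right)\right) = - \frac{156}{-48} \left(\left(-1\right) 57 - 67\right) = \left(-156\right) \left(- \frac{1}{48}\right) \left(-57 + \left(0 - 67\right)\right) = \frac{13 \left(-57 - 67\right)}{4} = \frac{13}{4} \left(-124\right) = -403$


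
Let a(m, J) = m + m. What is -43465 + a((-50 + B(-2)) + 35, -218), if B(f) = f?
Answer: -43499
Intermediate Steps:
a(m, J) = 2*m
-43465 + a((-50 + B(-2)) + 35, -218) = -43465 + 2*((-50 - 2) + 35) = -43465 + 2*(-52 + 35) = -43465 + 2*(-17) = -43465 - 34 = -43499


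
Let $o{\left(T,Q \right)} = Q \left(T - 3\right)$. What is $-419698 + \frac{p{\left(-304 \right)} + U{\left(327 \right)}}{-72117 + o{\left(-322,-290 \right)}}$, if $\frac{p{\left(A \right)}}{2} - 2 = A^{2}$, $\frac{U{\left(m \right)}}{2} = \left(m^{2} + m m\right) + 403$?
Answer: $- \frac{9288562476}{22133} \approx -4.1967 \cdot 10^{5}$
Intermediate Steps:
$o{\left(T,Q \right)} = Q \left(-3 + T\right)$
$U{\left(m \right)} = 806 + 4 m^{2}$ ($U{\left(m \right)} = 2 \left(\left(m^{2} + m m\right) + 403\right) = 2 \left(\left(m^{2} + m^{2}\right) + 403\right) = 2 \left(2 m^{2} + 403\right) = 2 \left(403 + 2 m^{2}\right) = 806 + 4 m^{2}$)
$p{\left(A \right)} = 4 + 2 A^{2}$
$-419698 + \frac{p{\left(-304 \right)} + U{\left(327 \right)}}{-72117 + o{\left(-322,-290 \right)}} = -419698 + \frac{\left(4 + 2 \left(-304\right)^{2}\right) + \left(806 + 4 \cdot 327^{2}\right)}{-72117 - 290 \left(-3 - 322\right)} = -419698 + \frac{\left(4 + 2 \cdot 92416\right) + \left(806 + 4 \cdot 106929\right)}{-72117 - -94250} = -419698 + \frac{\left(4 + 184832\right) + \left(806 + 427716\right)}{-72117 + 94250} = -419698 + \frac{184836 + 428522}{22133} = -419698 + 613358 \cdot \frac{1}{22133} = -419698 + \frac{613358}{22133} = - \frac{9288562476}{22133}$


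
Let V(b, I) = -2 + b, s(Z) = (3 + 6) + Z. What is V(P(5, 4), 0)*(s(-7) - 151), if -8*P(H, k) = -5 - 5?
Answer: 447/4 ≈ 111.75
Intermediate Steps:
s(Z) = 9 + Z
P(H, k) = 5/4 (P(H, k) = -(-5 - 5)/8 = -⅛*(-10) = 5/4)
V(P(5, 4), 0)*(s(-7) - 151) = (-2 + 5/4)*((9 - 7) - 151) = -3*(2 - 151)/4 = -¾*(-149) = 447/4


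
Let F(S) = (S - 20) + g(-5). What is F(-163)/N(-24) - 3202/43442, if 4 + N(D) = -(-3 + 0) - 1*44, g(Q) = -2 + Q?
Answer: 810989/195489 ≈ 4.1485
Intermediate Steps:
N(D) = -45 (N(D) = -4 + (-(-3 + 0) - 1*44) = -4 + (-1*(-3) - 44) = -4 + (3 - 44) = -4 - 41 = -45)
F(S) = -27 + S (F(S) = (S - 20) + (-2 - 5) = (-20 + S) - 7 = -27 + S)
F(-163)/N(-24) - 3202/43442 = (-27 - 163)/(-45) - 3202/43442 = -190*(-1/45) - 3202*1/43442 = 38/9 - 1601/21721 = 810989/195489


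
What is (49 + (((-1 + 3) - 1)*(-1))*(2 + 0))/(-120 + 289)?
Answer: 47/169 ≈ 0.27811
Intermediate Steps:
(49 + (((-1 + 3) - 1)*(-1))*(2 + 0))/(-120 + 289) = (49 + ((2 - 1)*(-1))*2)/169 = (49 + (1*(-1))*2)*(1/169) = (49 - 1*2)*(1/169) = (49 - 2)*(1/169) = 47*(1/169) = 47/169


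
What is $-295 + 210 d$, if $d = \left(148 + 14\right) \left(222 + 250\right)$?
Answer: $16057145$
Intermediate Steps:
$d = 76464$ ($d = 162 \cdot 472 = 76464$)
$-295 + 210 d = -295 + 210 \cdot 76464 = -295 + 16057440 = 16057145$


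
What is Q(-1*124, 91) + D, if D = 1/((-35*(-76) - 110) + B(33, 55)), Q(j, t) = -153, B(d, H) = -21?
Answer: -386936/2529 ≈ -153.00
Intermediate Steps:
D = 1/2529 (D = 1/((-35*(-76) - 110) - 21) = 1/((2660 - 110) - 21) = 1/(2550 - 21) = 1/2529 ≈ 0.00039541)
Q(-1*124, 91) + D = -153 + 1/2529 = -386936/2529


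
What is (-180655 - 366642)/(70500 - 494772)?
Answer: 547297/424272 ≈ 1.2900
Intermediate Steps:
(-180655 - 366642)/(70500 - 494772) = -547297/(-424272) = -547297*(-1/424272) = 547297/424272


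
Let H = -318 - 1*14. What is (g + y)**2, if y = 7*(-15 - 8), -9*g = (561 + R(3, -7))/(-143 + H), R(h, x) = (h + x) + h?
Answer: 18918076849/731025 ≈ 25879.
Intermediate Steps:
H = -332 (H = -318 - 14 = -332)
R(h, x) = x + 2*h
g = 112/855 (g = -(561 + (-7 + 2*3))/(9*(-143 - 332)) = -(561 + (-7 + 6))/(9*(-475)) = -(561 - 1)*(-1)/(9*475) = -560*(-1)/(9*475) = -1/9*(-112/95) = 112/855 ≈ 0.13099)
y = -161 (y = 7*(-23) = -161)
(g + y)**2 = (112/855 - 161)**2 = (-137543/855)**2 = 18918076849/731025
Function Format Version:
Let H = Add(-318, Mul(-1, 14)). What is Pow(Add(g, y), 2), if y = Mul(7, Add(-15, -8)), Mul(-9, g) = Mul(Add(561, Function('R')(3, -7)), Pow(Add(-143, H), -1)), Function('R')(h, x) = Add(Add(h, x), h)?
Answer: Rational(18918076849, 731025) ≈ 25879.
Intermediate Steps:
H = -332 (H = Add(-318, -14) = -332)
Function('R')(h, x) = Add(x, Mul(2, h))
g = Rational(112, 855) (g = Mul(Rational(-1, 9), Mul(Add(561, Add(-7, Mul(2, 3))), Pow(Add(-143, -332), -1))) = Mul(Rational(-1, 9), Mul(Add(561, Add(-7, 6)), Pow(-475, -1))) = Mul(Rational(-1, 9), Mul(Add(561, -1), Rational(-1, 475))) = Mul(Rational(-1, 9), Mul(560, Rational(-1, 475))) = Mul(Rational(-1, 9), Rational(-112, 95)) = Rational(112, 855) ≈ 0.13099)
y = -161 (y = Mul(7, -23) = -161)
Pow(Add(g, y), 2) = Pow(Add(Rational(112, 855), -161), 2) = Pow(Rational(-137543, 855), 2) = Rational(18918076849, 731025)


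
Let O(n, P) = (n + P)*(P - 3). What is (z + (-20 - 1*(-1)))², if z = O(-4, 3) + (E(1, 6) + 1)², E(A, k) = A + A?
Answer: 100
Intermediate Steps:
E(A, k) = 2*A
O(n, P) = (-3 + P)*(P + n) (O(n, P) = (P + n)*(-3 + P) = (-3 + P)*(P + n))
z = 9 (z = (3² - 3*3 - 3*(-4) + 3*(-4)) + (2*1 + 1)² = (9 - 9 + 12 - 12) + (2 + 1)² = 0 + 3² = 0 + 9 = 9)
(z + (-20 - 1*(-1)))² = (9 + (-20 - 1*(-1)))² = (9 + (-20 + 1))² = (9 - 19)² = (-10)² = 100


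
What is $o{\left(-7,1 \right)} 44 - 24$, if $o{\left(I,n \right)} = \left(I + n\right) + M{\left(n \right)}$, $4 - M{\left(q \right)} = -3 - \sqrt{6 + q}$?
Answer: $20 + 44 \sqrt{7} \approx 136.41$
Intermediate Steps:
$M{\left(q \right)} = 7 + \sqrt{6 + q}$ ($M{\left(q \right)} = 4 - \left(-3 - \sqrt{6 + q}\right) = 4 + \left(3 + \sqrt{6 + q}\right) = 7 + \sqrt{6 + q}$)
$o{\left(I,n \right)} = 7 + I + n + \sqrt{6 + n}$ ($o{\left(I,n \right)} = \left(I + n\right) + \left(7 + \sqrt{6 + n}\right) = 7 + I + n + \sqrt{6 + n}$)
$o{\left(-7,1 \right)} 44 - 24 = \left(7 - 7 + 1 + \sqrt{6 + 1}\right) 44 - 24 = \left(7 - 7 + 1 + \sqrt{7}\right) 44 - 24 = \left(1 + \sqrt{7}\right) 44 - 24 = \left(44 + 44 \sqrt{7}\right) - 24 = 20 + 44 \sqrt{7}$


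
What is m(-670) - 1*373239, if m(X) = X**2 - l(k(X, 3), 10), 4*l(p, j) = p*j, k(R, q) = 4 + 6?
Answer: 75636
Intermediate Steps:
k(R, q) = 10
l(p, j) = j*p/4 (l(p, j) = (p*j)/4 = (j*p)/4 = j*p/4)
m(X) = -25 + X**2 (m(X) = X**2 - 10*10/4 = X**2 - 1*25 = X**2 - 25 = -25 + X**2)
m(-670) - 1*373239 = (-25 + (-670)**2) - 1*373239 = (-25 + 448900) - 373239 = 448875 - 373239 = 75636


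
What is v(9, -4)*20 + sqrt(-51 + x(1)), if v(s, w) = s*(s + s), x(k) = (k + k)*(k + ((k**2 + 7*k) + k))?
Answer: 3240 + I*sqrt(31) ≈ 3240.0 + 5.5678*I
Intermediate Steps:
x(k) = 2*k*(k**2 + 9*k) (x(k) = (2*k)*(k + (k**2 + 8*k)) = (2*k)*(k**2 + 9*k) = 2*k*(k**2 + 9*k))
v(s, w) = 2*s**2 (v(s, w) = s*(2*s) = 2*s**2)
v(9, -4)*20 + sqrt(-51 + x(1)) = (2*9**2)*20 + sqrt(-51 + 2*1**2*(9 + 1)) = (2*81)*20 + sqrt(-51 + 2*1*10) = 162*20 + sqrt(-51 + 20) = 3240 + sqrt(-31) = 3240 + I*sqrt(31)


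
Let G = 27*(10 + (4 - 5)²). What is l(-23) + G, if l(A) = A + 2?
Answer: 276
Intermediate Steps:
l(A) = 2 + A
G = 297 (G = 27*(10 + (-1)²) = 27*(10 + 1) = 27*11 = 297)
l(-23) + G = (2 - 23) + 297 = -21 + 297 = 276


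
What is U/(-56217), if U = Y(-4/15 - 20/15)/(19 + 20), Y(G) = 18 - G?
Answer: -14/1566045 ≈ -8.9397e-6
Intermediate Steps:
U = 98/195 (U = (18 - (-4/15 - 20/15))/(19 + 20) = (18 - (-4*1/15 - 20*1/15))/39 = (18 - (-4/15 - 4/3))/39 = (18 - 1*(-8/5))/39 = (18 + 8/5)/39 = (1/39)*(98/5) = 98/195 ≈ 0.50256)
U/(-56217) = (98/195)/(-56217) = (98/195)*(-1/56217) = -14/1566045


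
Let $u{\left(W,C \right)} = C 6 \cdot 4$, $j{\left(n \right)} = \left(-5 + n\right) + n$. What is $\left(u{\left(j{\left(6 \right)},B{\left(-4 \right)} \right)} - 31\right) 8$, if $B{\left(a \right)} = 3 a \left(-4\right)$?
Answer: $8968$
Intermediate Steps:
$B{\left(a \right)} = - 12 a$
$j{\left(n \right)} = -5 + 2 n$
$u{\left(W,C \right)} = 24 C$ ($u{\left(W,C \right)} = 6 C 4 = 24 C$)
$\left(u{\left(j{\left(6 \right)},B{\left(-4 \right)} \right)} - 31\right) 8 = \left(24 \left(\left(-12\right) \left(-4\right)\right) - 31\right) 8 = \left(24 \cdot 48 - 31\right) 8 = \left(1152 - 31\right) 8 = 1121 \cdot 8 = 8968$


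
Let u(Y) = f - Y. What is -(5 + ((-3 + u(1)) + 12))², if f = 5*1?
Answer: -324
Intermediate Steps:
f = 5
u(Y) = 5 - Y
-(5 + ((-3 + u(1)) + 12))² = -(5 + ((-3 + (5 - 1*1)) + 12))² = -(5 + ((-3 + (5 - 1)) + 12))² = -(5 + ((-3 + 4) + 12))² = -(5 + (1 + 12))² = -(5 + 13)² = -1*18² = -1*324 = -324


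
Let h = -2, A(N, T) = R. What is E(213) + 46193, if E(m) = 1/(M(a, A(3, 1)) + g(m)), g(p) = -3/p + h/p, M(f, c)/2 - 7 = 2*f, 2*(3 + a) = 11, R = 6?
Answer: 235907864/5107 ≈ 46193.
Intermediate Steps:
A(N, T) = 6
a = 5/2 (a = -3 + (½)*11 = -3 + 11/2 = 5/2 ≈ 2.5000)
M(f, c) = 14 + 4*f (M(f, c) = 14 + 2*(2*f) = 14 + 4*f)
g(p) = -5/p (g(p) = -3/p - 2/p = -5/p)
E(m) = 1/(24 - 5/m) (E(m) = 1/((14 + 4*(5/2)) - 5/m) = 1/((14 + 10) - 5/m) = 1/(24 - 5/m))
E(213) + 46193 = 213/(-5 + 24*213) + 46193 = 213/(-5 + 5112) + 46193 = 213/5107 + 46193 = 235907864/5107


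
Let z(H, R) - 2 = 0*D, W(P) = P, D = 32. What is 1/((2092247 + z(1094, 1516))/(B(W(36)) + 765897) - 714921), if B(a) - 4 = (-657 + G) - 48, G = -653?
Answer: -764543/546585753854 ≈ -1.3988e-6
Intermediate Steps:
z(H, R) = 2 (z(H, R) = 2 + 0*32 = 2 + 0 = 2)
B(a) = -1354 (B(a) = 4 + ((-657 - 653) - 48) = 4 + (-1310 - 48) = 4 - 1358 = -1354)
1/((2092247 + z(1094, 1516))/(B(W(36)) + 765897) - 714921) = 1/((2092247 + 2)/(-1354 + 765897) - 714921) = 1/(2092249/764543 - 714921) = 1/(-546585753854/764543) = -764543/546585753854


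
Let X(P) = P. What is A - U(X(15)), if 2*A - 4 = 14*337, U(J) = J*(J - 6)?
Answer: 2226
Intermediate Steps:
U(J) = J*(-6 + J)
A = 2361 (A = 2 + (14*337)/2 = 2 + (1/2)*4718 = 2 + 2359 = 2361)
A - U(X(15)) = 2361 - 15*(-6 + 15) = 2361 - 15*9 = 2361 - 1*135 = 2361 - 135 = 2226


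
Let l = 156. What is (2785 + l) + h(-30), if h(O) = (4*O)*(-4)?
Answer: 3421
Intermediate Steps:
h(O) = -16*O
(2785 + l) + h(-30) = (2785 + 156) - 16*(-30) = 2941 + 480 = 3421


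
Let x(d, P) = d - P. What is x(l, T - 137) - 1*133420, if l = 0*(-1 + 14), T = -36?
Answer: -133247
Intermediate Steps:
l = 0 (l = 0*13 = 0)
x(l, T - 137) - 1*133420 = (0 - (-36 - 137)) - 1*133420 = (0 - 1*(-173)) - 133420 = (0 + 173) - 133420 = 173 - 133420 = -133247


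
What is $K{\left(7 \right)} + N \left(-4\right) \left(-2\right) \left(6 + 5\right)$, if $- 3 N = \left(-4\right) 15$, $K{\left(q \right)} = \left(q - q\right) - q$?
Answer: $1753$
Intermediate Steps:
$K{\left(q \right)} = - q$ ($K{\left(q \right)} = 0 - q = - q$)
$N = 20$ ($N = - \frac{\left(-4\right) 15}{3} = \left(- \frac{1}{3}\right) \left(-60\right) = 20$)
$K{\left(7 \right)} + N \left(-4\right) \left(-2\right) \left(6 + 5\right) = \left(-1\right) 7 + 20 \left(-4\right) \left(-2\right) \left(6 + 5\right) = -7 + 20 \cdot 8 \cdot 11 = -7 + 20 \cdot 88 = -7 + 1760 = 1753$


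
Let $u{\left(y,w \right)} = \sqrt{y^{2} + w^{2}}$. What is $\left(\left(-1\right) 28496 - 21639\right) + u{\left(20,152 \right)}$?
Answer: $-50135 + 4 \sqrt{1469} \approx -49982.0$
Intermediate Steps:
$u{\left(y,w \right)} = \sqrt{w^{2} + y^{2}}$
$\left(\left(-1\right) 28496 - 21639\right) + u{\left(20,152 \right)} = \left(\left(-1\right) 28496 - 21639\right) + \sqrt{152^{2} + 20^{2}} = \left(-28496 - 21639\right) + \sqrt{23104 + 400} = -50135 + \sqrt{23504} = -50135 + 4 \sqrt{1469}$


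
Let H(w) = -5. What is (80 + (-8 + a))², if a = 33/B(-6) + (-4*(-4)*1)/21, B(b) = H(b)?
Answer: 48260809/11025 ≈ 4377.4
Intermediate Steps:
B(b) = -5
a = -613/105 (a = 33/(-5) + (-4*(-4)*1)/21 = 33*(-⅕) + (16*1)*(1/21) = -33/5 + 16*(1/21) = -33/5 + 16/21 = -613/105 ≈ -5.8381)
(80 + (-8 + a))² = (80 + (-8 - 613/105))² = (80 - 1453/105)² = (6947/105)² = 48260809/11025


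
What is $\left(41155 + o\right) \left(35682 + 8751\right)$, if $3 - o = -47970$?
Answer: $3960224424$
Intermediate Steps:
$o = 47973$ ($o = 3 - -47970 = 3 + 47970 = 47973$)
$\left(41155 + o\right) \left(35682 + 8751\right) = \left(41155 + 47973\right) \left(35682 + 8751\right) = 89128 \cdot 44433 = 3960224424$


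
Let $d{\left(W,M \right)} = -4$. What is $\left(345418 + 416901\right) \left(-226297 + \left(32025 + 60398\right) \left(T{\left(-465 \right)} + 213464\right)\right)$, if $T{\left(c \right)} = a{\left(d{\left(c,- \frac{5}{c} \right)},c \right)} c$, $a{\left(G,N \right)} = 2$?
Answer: $14974082386113615$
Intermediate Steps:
$T{\left(c \right)} = 2 c$
$\left(345418 + 416901\right) \left(-226297 + \left(32025 + 60398\right) \left(T{\left(-465 \right)} + 213464\right)\right) = \left(345418 + 416901\right) \left(-226297 + \left(32025 + 60398\right) \left(2 \left(-465\right) + 213464\right)\right) = 762319 \left(-226297 + 92423 \left(-930 + 213464\right)\right) = 762319 \left(-226297 + 92423 \cdot 212534\right) = 762319 \left(-226297 + 19643029882\right) = 762319 \cdot 19642803585 = 14974082386113615$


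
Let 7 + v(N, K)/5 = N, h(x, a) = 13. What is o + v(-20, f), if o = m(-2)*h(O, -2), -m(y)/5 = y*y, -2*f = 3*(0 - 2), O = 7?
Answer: -395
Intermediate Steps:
f = 3 (f = -3*(0 - 2)/2 = -3*(-2)/2 = -½*(-6) = 3)
v(N, K) = -35 + 5*N
m(y) = -5*y² (m(y) = -5*y*y = -5*y²)
o = -260 (o = -5*(-2)²*13 = -5*4*13 = -20*13 = -260)
o + v(-20, f) = -260 + (-35 + 5*(-20)) = -260 + (-35 - 100) = -260 - 135 = -395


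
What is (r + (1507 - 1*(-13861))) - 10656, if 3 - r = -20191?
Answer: 24906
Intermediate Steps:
r = 20194 (r = 3 - 1*(-20191) = 3 + 20191 = 20194)
(r + (1507 - 1*(-13861))) - 10656 = (20194 + (1507 - 1*(-13861))) - 10656 = (20194 + (1507 + 13861)) - 10656 = (20194 + 15368) - 10656 = 35562 - 10656 = 24906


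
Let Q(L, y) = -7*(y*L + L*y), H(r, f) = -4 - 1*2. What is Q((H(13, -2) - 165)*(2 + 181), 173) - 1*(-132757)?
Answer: 75924403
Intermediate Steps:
H(r, f) = -6 (H(r, f) = -4 - 2 = -6)
Q(L, y) = -14*L*y (Q(L, y) = -7*(L*y + L*y) = -14*L*y)
Q((H(13, -2) - 165)*(2 + 181), 173) - 1*(-132757) = -14*(-6 - 165)*(2 + 181)*173 - 1*(-132757) = -14*(-171*183)*173 + 132757 = -14*(-31293)*173 + 132757 = 75791646 + 132757 = 75924403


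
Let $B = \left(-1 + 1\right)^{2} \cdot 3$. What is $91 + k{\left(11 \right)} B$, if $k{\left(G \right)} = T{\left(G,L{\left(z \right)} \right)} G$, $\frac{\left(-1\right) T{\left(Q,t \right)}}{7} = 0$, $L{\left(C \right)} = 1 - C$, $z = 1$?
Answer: $91$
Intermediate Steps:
$B = 0$ ($B = 0^{2} \cdot 3 = 0 \cdot 3 = 0$)
$T{\left(Q,t \right)} = 0$ ($T{\left(Q,t \right)} = \left(-7\right) 0 = 0$)
$k{\left(G \right)} = 0$ ($k{\left(G \right)} = 0 G = 0$)
$91 + k{\left(11 \right)} B = 91 + 0 \cdot 0 = 91 + 0 = 91$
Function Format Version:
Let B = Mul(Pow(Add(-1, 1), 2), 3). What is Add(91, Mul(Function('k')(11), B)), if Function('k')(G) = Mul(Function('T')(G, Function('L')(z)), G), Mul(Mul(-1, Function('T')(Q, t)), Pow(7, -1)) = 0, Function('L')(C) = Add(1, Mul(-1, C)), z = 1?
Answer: 91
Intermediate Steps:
B = 0 (B = Mul(Pow(0, 2), 3) = Mul(0, 3) = 0)
Function('T')(Q, t) = 0 (Function('T')(Q, t) = Mul(-7, 0) = 0)
Function('k')(G) = 0 (Function('k')(G) = Mul(0, G) = 0)
Add(91, Mul(Function('k')(11), B)) = Add(91, Mul(0, 0)) = Add(91, 0) = 91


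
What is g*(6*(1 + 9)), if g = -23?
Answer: -1380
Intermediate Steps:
g*(6*(1 + 9)) = -138*(1 + 9) = -138*10 = -23*60 = -1380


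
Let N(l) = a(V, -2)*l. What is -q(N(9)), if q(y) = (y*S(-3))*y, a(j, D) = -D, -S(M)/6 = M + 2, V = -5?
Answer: -1944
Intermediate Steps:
S(M) = -12 - 6*M (S(M) = -6*(M + 2) = -6*(2 + M) = -12 - 6*M)
N(l) = 2*l (N(l) = (-1*(-2))*l = 2*l)
q(y) = 6*y² (q(y) = (y*(-12 - 6*(-3)))*y = (y*(-12 + 18))*y = (y*6)*y = (6*y)*y = 6*y²)
-q(N(9)) = -6*(2*9)² = -6*18² = -6*324 = -1*1944 = -1944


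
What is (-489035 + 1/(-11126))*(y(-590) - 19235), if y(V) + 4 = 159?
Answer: 51907172540940/5563 ≈ 9.3308e+9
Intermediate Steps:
y(V) = 155 (y(V) = -4 + 159 = 155)
(-489035 + 1/(-11126))*(y(-590) - 19235) = (-489035 + 1/(-11126))*(155 - 19235) = (-489035 - 1/11126)*(-19080) = -5441003411/11126*(-19080) = 51907172540940/5563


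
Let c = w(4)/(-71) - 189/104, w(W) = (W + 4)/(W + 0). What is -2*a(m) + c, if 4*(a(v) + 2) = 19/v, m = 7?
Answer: 41215/51688 ≈ 0.79738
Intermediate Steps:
a(v) = -2 + 19/(4*v) (a(v) = -2 + (19/v)/4 = -2 + 19/(4*v))
w(W) = (4 + W)/W
c = -13627/7384 (c = ((4 + 4)/4)/(-71) - 189/104 = ((1/4)*8)*(-1/71) - 189*1/104 = 2*(-1/71) - 189/104 = -2/71 - 189/104 = -13627/7384 ≈ -1.8455)
-2*a(m) + c = -2*(-2 + (19/4)/7) - 13627/7384 = -2*(-2 + (19/4)*(1/7)) - 13627/7384 = -2*(-2 + 19/28) - 13627/7384 = -2*(-37/28) - 13627/7384 = 37/14 - 13627/7384 = 41215/51688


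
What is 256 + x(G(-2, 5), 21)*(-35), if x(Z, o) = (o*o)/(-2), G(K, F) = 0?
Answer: 15947/2 ≈ 7973.5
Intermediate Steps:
x(Z, o) = -o²/2 (x(Z, o) = o²*(-½) = -o²/2)
256 + x(G(-2, 5), 21)*(-35) = 256 - ½*21²*(-35) = 256 - ½*441*(-35) = 256 - 441/2*(-35) = 256 + 15435/2 = 15947/2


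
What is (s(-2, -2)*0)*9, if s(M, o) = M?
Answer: 0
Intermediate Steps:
(s(-2, -2)*0)*9 = -2*0*9 = 0*9 = 0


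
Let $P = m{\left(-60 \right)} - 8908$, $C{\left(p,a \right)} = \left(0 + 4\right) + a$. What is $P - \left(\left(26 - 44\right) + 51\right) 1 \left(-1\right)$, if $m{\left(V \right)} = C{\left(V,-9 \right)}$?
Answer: $-8880$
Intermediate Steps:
$C{\left(p,a \right)} = 4 + a$
$m{\left(V \right)} = -5$ ($m{\left(V \right)} = 4 - 9 = -5$)
$P = -8913$ ($P = -5 - 8908 = -8913$)
$P - \left(\left(26 - 44\right) + 51\right) 1 \left(-1\right) = -8913 - \left(\left(26 - 44\right) + 51\right) 1 \left(-1\right) = -8913 - \left(\left(26 - 44\right) + 51\right) \left(-1\right) = -8913 - \left(-18 + 51\right) \left(-1\right) = -8913 - 33 \left(-1\right) = -8913 - -33 = -8913 + 33 = -8880$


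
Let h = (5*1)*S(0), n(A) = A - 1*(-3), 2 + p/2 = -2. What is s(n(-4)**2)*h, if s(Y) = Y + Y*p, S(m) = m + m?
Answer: 0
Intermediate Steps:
p = -8 (p = -4 + 2*(-2) = -4 - 4 = -8)
n(A) = 3 + A (n(A) = A + 3 = 3 + A)
S(m) = 2*m
s(Y) = -7*Y (s(Y) = Y + Y*(-8) = Y - 8*Y = -7*Y)
h = 0 (h = (5*1)*(2*0) = 5*0 = 0)
s(n(-4)**2)*h = -7*(3 - 4)**2*0 = -7*(-1)**2*0 = -7*1*0 = -7*0 = 0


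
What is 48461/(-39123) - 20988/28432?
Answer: -3414529/1727244 ≈ -1.9769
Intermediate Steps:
48461/(-39123) - 20988/28432 = 48461*(-1/39123) - 20988*1/28432 = -301/243 - 5247/7108 = -3414529/1727244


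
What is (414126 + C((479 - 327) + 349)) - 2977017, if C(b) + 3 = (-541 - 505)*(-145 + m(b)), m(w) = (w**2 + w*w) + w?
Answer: -528029362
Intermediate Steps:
m(w) = w + 2*w**2 (m(w) = (w**2 + w**2) + w = 2*w**2 + w = w + 2*w**2)
C(b) = 151667 - 1046*b*(1 + 2*b) (C(b) = -3 + (-541 - 505)*(-145 + b*(1 + 2*b)) = -3 - 1046*(-145 + b*(1 + 2*b)) = -3 + (151670 - 1046*b*(1 + 2*b)) = 151667 - 1046*b*(1 + 2*b))
(414126 + C((479 - 327) + 349)) - 2977017 = (414126 + (151667 - 1046*((479 - 327) + 349)*(1 + 2*((479 - 327) + 349)))) - 2977017 = (414126 + (151667 - 1046*(152 + 349)*(1 + 2*(152 + 349)))) - 2977017 = (414126 + (151667 - 1046*501*(1 + 2*501))) - 2977017 = (414126 + (151667 - 1046*501*(1 + 1002))) - 2977017 = (414126 + (151667 - 1046*501*1003)) - 2977017 = (414126 + (151667 - 525618138)) - 2977017 = (414126 - 525466471) - 2977017 = -525052345 - 2977017 = -528029362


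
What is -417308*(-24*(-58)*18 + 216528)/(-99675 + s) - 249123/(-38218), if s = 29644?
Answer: 3852962665488909/2676444758 ≈ 1.4396e+6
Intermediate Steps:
-417308*(-24*(-58)*18 + 216528)/(-99675 + s) - 249123/(-38218) = -417308*(-24*(-58)*18 + 216528)/(-99675 + 29644) - 249123/(-38218) = -417308/((-70031/(1392*18 + 216528))) - 249123*(-1/38218) = -417308/((-70031/(25056 + 216528))) + 249123/38218 = -417308/((-70031/241584)) + 249123/38218 = -417308/((-70031*1/241584)) + 249123/38218 = -417308/(-70031/241584) + 249123/38218 = -417308*(-241584/70031) + 249123/38218 = 100814935872/70031 + 249123/38218 = 3852962665488909/2676444758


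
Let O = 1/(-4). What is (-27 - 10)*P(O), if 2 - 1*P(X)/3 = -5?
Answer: -777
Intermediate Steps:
O = -1/4 ≈ -0.25000
P(X) = 21 (P(X) = 6 - 3*(-5) = 6 + 15 = 21)
(-27 - 10)*P(O) = (-27 - 10)*21 = -37*21 = -777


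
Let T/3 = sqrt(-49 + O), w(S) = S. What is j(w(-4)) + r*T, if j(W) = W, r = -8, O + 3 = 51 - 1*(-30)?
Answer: -4 - 24*sqrt(29) ≈ -133.24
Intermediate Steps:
O = 78 (O = -3 + (51 - 1*(-30)) = -3 + (51 + 30) = -3 + 81 = 78)
T = 3*sqrt(29) (T = 3*sqrt(-49 + 78) = 3*sqrt(29) ≈ 16.155)
j(w(-4)) + r*T = -4 - 24*sqrt(29)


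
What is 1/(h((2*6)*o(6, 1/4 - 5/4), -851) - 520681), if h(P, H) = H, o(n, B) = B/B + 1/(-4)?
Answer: -1/521532 ≈ -1.9174e-6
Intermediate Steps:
o(n, B) = ¾ (o(n, B) = 1 + 1*(-¼) = 1 - ¼ = ¾)
1/(h((2*6)*o(6, 1/4 - 5/4), -851) - 520681) = 1/(-851 - 520681) = 1/(-521532) = -1/521532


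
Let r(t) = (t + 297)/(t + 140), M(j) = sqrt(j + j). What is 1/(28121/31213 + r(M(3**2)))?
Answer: 57679755215264/174366788830393 + 458872394799*sqrt(2)/174366788830393 ≈ 0.33452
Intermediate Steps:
M(j) = sqrt(2)*sqrt(j) (M(j) = sqrt(2*j) = sqrt(2)*sqrt(j))
r(t) = (297 + t)/(140 + t)
1/(28121/31213 + r(M(3**2))) = 1/(28121/31213 + (297 + sqrt(2)*sqrt(3**2))/(140 + sqrt(2)*sqrt(3**2))) = 1/(28121*(1/31213) + (297 + sqrt(2)*sqrt(9))/(140 + sqrt(2)*sqrt(9))) = 1/(28121/31213 + (297 + sqrt(2)*3)/(140 + sqrt(2)*3)) = 1/(28121/31213 + (297 + 3*sqrt(2))/(140 + 3*sqrt(2)))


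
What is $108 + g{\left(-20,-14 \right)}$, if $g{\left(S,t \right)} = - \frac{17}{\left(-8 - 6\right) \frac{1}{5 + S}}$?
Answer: $\frac{1257}{14} \approx 89.786$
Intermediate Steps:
$g{\left(S,t \right)} = \frac{85}{14} + \frac{17 S}{14}$ ($g{\left(S,t \right)} = - \frac{17}{\left(-14\right) \frac{1}{5 + S}} = - 17 \left(- \frac{5}{14} - \frac{S}{14}\right) = \frac{85}{14} + \frac{17 S}{14}$)
$108 + g{\left(-20,-14 \right)} = 108 + \left(\frac{85}{14} + \frac{17}{14} \left(-20\right)\right) = 108 + \left(\frac{85}{14} - \frac{170}{7}\right) = 108 - \frac{255}{14} = \frac{1257}{14}$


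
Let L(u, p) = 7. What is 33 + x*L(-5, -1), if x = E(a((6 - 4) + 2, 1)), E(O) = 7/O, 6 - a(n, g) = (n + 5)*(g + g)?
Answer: 347/12 ≈ 28.917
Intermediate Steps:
a(n, g) = 6 - 2*g*(5 + n) (a(n, g) = 6 - (n + 5)*(g + g) = 6 - (5 + n)*2*g = 6 - 2*g*(5 + n))
x = -7/12 (x = 7/(6 - 10*1 - 2*1*((6 - 4) + 2)) = 7/(6 - 10 - 2*1*(2 + 2)) = 7/(6 - 10 - 2*1*4) = 7/(6 - 10 - 8) = 7/(-12) = 7*(-1/12) = -7/12 ≈ -0.58333)
33 + x*L(-5, -1) = 33 - 7/12*7 = 33 - 49/12 = 347/12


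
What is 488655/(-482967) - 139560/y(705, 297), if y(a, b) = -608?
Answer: 932024615/4078388 ≈ 228.53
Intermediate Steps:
488655/(-482967) - 139560/y(705, 297) = 488655/(-482967) - 139560/(-608) = 488655*(-1/482967) - 139560*(-1/608) = -54295/53663 + 17445/76 = 932024615/4078388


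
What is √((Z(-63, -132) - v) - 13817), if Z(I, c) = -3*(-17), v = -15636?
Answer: √1870 ≈ 43.243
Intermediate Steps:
Z(I, c) = 51
√((Z(-63, -132) - v) - 13817) = √((51 - 1*(-15636)) - 13817) = √((51 + 15636) - 13817) = √(15687 - 13817) = √1870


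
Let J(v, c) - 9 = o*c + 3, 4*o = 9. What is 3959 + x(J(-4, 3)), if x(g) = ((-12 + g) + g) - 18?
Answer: 7933/2 ≈ 3966.5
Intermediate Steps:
o = 9/4 (o = (1/4)*9 = 9/4 ≈ 2.2500)
J(v, c) = 12 + 9*c/4 (J(v, c) = 9 + (9*c/4 + 3) = 9 + (3 + 9*c/4) = 12 + 9*c/4)
x(g) = -30 + 2*g (x(g) = (-12 + 2*g) - 18 = -30 + 2*g)
3959 + x(J(-4, 3)) = 3959 + (-30 + 2*(12 + (9/4)*3)) = 3959 + (-30 + 2*(12 + 27/4)) = 3959 + (-30 + 2*(75/4)) = 3959 + (-30 + 75/2) = 3959 + 15/2 = 7933/2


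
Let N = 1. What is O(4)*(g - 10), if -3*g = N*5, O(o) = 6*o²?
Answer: -1120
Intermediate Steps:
g = -5/3 ≈ -1.6667
O(4)*(g - 10) = (6*4²)*(-5/3 - 10) = (6*16)*(-35/3) = 96*(-35/3) = -1120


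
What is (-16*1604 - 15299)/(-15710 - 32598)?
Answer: 3151/3716 ≈ 0.84795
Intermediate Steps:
(-16*1604 - 15299)/(-15710 - 32598) = (-25664 - 15299)/(-48308) = -40963*(-1/48308) = 3151/3716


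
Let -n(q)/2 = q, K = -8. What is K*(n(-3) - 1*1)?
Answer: -40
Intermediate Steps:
n(q) = -2*q
K*(n(-3) - 1*1) = -8*(-2*(-3) - 1*1) = -8*(6 - 1) = -8*5 = -40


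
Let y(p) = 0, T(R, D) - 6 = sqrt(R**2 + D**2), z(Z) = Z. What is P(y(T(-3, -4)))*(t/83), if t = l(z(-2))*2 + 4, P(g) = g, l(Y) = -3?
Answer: 0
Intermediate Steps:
T(R, D) = 6 + sqrt(D**2 + R**2) (T(R, D) = 6 + sqrt(R**2 + D**2) = 6 + sqrt(D**2 + R**2))
t = -2 (t = -3*2 + 4 = -6 + 4 = -2)
P(y(T(-3, -4)))*(t/83) = 0*(-2/83) = 0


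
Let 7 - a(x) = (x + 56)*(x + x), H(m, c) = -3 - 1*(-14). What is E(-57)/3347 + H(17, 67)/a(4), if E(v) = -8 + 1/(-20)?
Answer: -73863/2878420 ≈ -0.025661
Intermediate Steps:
H(m, c) = 11 (H(m, c) = -3 + 14 = 11)
a(x) = 7 - 2*x*(56 + x) (a(x) = 7 - (x + 56)*(x + x) = 7 - (56 + x)*2*x = 7 - 2*x*(56 + x))
E(v) = -161/20 (E(v) = -8 - 1/20 = -161/20)
E(-57)/3347 + H(17, 67)/a(4) = -161/20/3347 + 11/(7 - 112*4 - 2*4²) = -161/20*1/3347 + 11/(7 - 448 - 2*16) = -161/66940 + 11/(7 - 448 - 32) = -161/66940 + 11/(-473) = -161/66940 + 11*(-1/473) = -161/66940 - 1/43 = -73863/2878420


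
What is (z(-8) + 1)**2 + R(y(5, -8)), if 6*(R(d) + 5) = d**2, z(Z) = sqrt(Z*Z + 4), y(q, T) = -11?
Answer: 505/6 + 4*sqrt(17) ≈ 100.66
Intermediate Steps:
z(Z) = sqrt(4 + Z**2) (z(Z) = sqrt(Z**2 + 4) = sqrt(4 + Z**2))
R(d) = -5 + d**2/6
(z(-8) + 1)**2 + R(y(5, -8)) = (sqrt(4 + (-8)**2) + 1)**2 + (-5 + (1/6)*(-11)**2) = (sqrt(4 + 64) + 1)**2 + (-5 + (1/6)*121) = (sqrt(68) + 1)**2 + (-5 + 121/6) = (2*sqrt(17) + 1)**2 + 91/6 = (1 + 2*sqrt(17))**2 + 91/6 = 91/6 + (1 + 2*sqrt(17))**2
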